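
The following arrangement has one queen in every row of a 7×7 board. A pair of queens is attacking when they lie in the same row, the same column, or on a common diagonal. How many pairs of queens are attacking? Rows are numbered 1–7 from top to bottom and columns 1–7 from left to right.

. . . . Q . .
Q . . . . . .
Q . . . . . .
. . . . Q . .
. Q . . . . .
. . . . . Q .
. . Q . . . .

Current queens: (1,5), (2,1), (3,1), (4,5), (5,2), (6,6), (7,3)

Same column: (1,5)–(4,5) (column 5); (2,1)–(3,1) (column 1).
Total attacking pairs: 2.

2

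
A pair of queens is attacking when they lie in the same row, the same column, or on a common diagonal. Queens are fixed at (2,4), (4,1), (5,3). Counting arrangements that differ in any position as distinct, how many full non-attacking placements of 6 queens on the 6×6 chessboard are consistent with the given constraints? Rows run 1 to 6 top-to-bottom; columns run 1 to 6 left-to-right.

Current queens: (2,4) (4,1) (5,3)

1

Branch on row 1: col 2 → 1; col 6 → 0.
Sum: 1 + 0 = 1.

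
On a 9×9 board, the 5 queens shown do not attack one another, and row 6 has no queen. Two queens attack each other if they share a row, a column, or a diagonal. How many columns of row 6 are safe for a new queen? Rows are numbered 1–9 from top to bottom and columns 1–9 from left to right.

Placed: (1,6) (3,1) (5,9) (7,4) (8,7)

(1,6) attacks row 6 at column 6 and diagonals 1.
(3,1) attacks row 6 at column 1 and diagonals 4.
(5,9) attacks row 6 at column 9 and diagonals 8.
(7,4) attacks row 6 at column 4 and diagonals 3, 5.
(8,7) attacks row 6 at column 7 and diagonals 5, 9.
Attacked columns: {1, 3, 4, 5, 6, 7, 8, 9}. Safe: {2}.

1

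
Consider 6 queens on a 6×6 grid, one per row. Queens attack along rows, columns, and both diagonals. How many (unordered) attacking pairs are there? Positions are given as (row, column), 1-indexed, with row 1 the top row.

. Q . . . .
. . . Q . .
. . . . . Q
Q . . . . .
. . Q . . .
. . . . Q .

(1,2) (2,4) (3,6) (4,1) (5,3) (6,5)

0

All columns are distinct and no two queens satisfy |Δrow| = |Δcol|, so no pair attacks.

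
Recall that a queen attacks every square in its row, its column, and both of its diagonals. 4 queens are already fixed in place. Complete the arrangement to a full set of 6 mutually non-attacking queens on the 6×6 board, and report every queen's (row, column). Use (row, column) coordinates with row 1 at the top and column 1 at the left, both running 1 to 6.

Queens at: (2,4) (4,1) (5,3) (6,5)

Row 1: attacked by (2,4)→{3,4,5}; (4,1)→{1,4}; (5,3)→{3}; (6,5)→{5}. Safe: 2, 6. Place at column 2.
Row 3: attacked by (1,2)→{2,4}; (2,4)→{3,4,5}; (4,1)→{1,2}; (5,3)→{1,3,5}; (6,5)→{2,5}. Safe: 6. Place at column 6.
Columns [2, 4, 6, 1, 3, 5], r−c [-1, -2, -3, 3, 2, 1], r+c [3, 6, 9, 5, 8, 11] are all distinct, so no two queens attack.

(1,2) (2,4) (3,6) (4,1) (5,3) (6,5)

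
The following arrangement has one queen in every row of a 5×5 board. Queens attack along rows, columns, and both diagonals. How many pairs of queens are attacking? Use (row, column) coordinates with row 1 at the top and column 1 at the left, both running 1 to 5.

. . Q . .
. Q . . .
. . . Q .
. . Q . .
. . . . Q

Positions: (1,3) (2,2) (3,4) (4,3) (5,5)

4

Same column: (1,3)–(4,3) (column 3).
Same diagonal: (1,3)–(2,2) (|1−2| = |3−2| = 1); (2,2)–(5,5) (|2−5| = |2−5| = 3); (3,4)–(4,3) (|3−4| = |4−3| = 1).
Total attacking pairs: 4.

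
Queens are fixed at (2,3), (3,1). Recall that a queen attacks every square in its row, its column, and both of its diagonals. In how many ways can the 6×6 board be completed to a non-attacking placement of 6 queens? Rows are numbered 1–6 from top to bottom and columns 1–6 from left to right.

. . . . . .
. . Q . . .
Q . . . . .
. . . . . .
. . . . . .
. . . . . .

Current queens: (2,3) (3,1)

Branch on row 1: col 5 → 1; col 6 → 0.
Sum: 1 + 0 = 1.

1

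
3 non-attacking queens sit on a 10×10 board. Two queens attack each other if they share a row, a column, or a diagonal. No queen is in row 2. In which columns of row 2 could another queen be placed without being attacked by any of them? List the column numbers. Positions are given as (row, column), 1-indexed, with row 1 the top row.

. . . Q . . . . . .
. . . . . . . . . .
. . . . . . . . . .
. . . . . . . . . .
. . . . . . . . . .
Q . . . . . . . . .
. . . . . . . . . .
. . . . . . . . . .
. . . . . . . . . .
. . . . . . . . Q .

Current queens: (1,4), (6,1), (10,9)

columns 2, 6, 7, 8, 10

(1,4) attacks row 2 at column 4 and diagonals 3, 5.
(6,1) attacks row 2 at column 1 and diagonals 5.
(10,9) attacks row 2 at column 9 and diagonals 1.
Attacked columns: {1, 3, 4, 5, 9}. Safe: {2, 6, 7, 8, 10}.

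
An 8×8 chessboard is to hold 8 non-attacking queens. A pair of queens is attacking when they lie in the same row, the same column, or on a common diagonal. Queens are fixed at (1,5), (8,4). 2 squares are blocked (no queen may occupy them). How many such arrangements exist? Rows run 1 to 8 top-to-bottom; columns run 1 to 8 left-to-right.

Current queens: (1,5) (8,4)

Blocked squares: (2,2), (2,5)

Branch on row 2: col 1 → 1; col 3 → 1; col 7 → 1; col 8 → 0.
Sum: 1 + 1 + 1 + 0 = 3.

3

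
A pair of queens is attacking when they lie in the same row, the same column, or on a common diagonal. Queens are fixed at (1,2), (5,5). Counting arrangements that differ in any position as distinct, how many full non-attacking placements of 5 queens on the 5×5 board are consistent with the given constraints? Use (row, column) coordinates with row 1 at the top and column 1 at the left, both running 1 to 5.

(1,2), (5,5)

Branch on row 2: col 4 → 1.
Sum: 1 = 1.

1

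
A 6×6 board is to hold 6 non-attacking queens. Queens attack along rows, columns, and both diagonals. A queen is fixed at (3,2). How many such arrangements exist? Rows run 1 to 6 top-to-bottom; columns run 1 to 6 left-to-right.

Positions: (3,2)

1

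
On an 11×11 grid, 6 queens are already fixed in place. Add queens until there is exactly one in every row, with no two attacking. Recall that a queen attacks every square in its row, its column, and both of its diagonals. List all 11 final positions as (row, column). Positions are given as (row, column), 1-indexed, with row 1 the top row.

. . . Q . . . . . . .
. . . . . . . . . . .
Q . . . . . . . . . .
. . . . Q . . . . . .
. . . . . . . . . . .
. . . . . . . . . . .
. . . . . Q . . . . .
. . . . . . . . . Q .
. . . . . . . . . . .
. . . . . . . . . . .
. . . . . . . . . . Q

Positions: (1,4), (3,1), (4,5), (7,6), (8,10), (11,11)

Row 2: attacked by (1,4)→{3,4,5}; (3,1)→{1,2}; (4,5)→{3,5,7}; (7,6)→{1,6,11}; (8,10)→{4,10}; (11,11)→{2,11}. Safe: 8, 9. Place at column 8.
Row 5: attacked by (1,4)→{4,8}; (2,8)→{5,8,11}; (3,1)→{1,3}; (4,5)→{4,5,6}; (7,6)→{4,6,8}; (8,10)→{7,10}; (11,11)→{5,11}. Safe: 2, 9. Place at column 9.
Row 6: attacked by (1,4)→{4,9}; (2,8)→{4,8}; (3,1)→{1,4}; (4,5)→{3,5,7}; (5,9)→{8,9,10}; (7,6)→{5,6,7}; (8,10)→{8,10}; (11,11)→{6,11}. Safe: 2. Place at column 2.
Row 9: attacked by (1,4)→{4}; (2,8)→{1,8}; (3,1)→{1,7}; (4,5)→{5,10}; (5,9)→{5,9}; (6,2)→{2,5}; (7,6)→{4,6,8}; (8,10)→{9,10,11}; (11,11)→{9,11}. Safe: 3. Place at column 3.
Row 10: attacked by (1,4)→{4}; (2,8)→{8}; (3,1)→{1,8}; (4,5)→{5,11}; (5,9)→{4,9}; (6,2)→{2,6}; (7,6)→{3,6,9}; (8,10)→{8,10}; (9,3)→{2,3,4}; (11,11)→{10,11}. Safe: 7. Place at column 7.
Columns [4, 8, 1, 5, 9, 2, 6, 10, 3, 7, 11], r−c [-3, -6, 2, -1, -4, 4, 1, -2, 6, 3, 0], r+c [5, 10, 4, 9, 14, 8, 13, 18, 12, 17, 22] are all distinct, so no two queens attack.

(1,4) (2,8) (3,1) (4,5) (5,9) (6,2) (7,6) (8,10) (9,3) (10,7) (11,11)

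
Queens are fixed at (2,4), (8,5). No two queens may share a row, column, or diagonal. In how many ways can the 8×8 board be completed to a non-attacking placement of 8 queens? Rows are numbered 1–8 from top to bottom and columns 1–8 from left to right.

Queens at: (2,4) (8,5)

Branch on row 1: col 1 → 0; col 2 → 1; col 6 → 0; col 7 → 1; col 8 → 1.
Sum: 0 + 1 + 0 + 1 + 1 = 3.

3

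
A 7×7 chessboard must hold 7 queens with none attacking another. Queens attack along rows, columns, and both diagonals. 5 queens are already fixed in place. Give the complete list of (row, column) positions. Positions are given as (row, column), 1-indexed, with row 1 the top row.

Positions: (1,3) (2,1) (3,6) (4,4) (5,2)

(1,3) (2,1) (3,6) (4,4) (5,2) (6,7) (7,5)

Row 6: attacked by (1,3)→{3}; (2,1)→{1,5}; (3,6)→{3,6}; (4,4)→{2,4,6}; (5,2)→{1,2,3}. Safe: 7. Place at column 7.
Row 7: attacked by (1,3)→{3}; (2,1)→{1,6}; (3,6)→{2,6}; (4,4)→{1,4,7}; (5,2)→{2,4}; (6,7)→{6,7}. Safe: 5. Place at column 5.
Columns [3, 1, 6, 4, 2, 7, 5], r−c [-2, 1, -3, 0, 3, -1, 2], r+c [4, 3, 9, 8, 7, 13, 12] are all distinct, so no two queens attack.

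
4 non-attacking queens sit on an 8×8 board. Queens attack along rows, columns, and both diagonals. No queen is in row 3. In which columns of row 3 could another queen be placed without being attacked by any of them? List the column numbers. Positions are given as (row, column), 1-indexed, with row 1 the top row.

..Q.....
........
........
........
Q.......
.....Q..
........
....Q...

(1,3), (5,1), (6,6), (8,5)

(1,3) attacks row 3 at column 3 and diagonals 1, 5.
(5,1) attacks row 3 at column 1 and diagonals 3.
(6,6) attacks row 3 at column 6 and diagonals 3.
(8,5) attacks row 3 at column 5.
Attacked columns: {1, 3, 5, 6}. Safe: {2, 4, 7, 8}.

columns 2, 4, 7, 8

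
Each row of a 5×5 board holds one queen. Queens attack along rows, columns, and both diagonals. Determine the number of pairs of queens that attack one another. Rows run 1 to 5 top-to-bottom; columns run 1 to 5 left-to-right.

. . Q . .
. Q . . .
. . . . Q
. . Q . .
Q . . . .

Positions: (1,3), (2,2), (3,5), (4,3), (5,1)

3

Same column: (1,3)–(4,3) (column 3).
Same diagonal: (1,3)–(2,2) (|1−2| = |3−2| = 1); (1,3)–(3,5) (|1−3| = |3−5| = 2).
Total attacking pairs: 3.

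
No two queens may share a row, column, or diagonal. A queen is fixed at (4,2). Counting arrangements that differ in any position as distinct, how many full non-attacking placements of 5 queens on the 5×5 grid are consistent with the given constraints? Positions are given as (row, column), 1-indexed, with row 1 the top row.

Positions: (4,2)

2

Branch on row 1: col 1 → 1; col 3 → 1; col 4 → 0.
Sum: 1 + 1 + 0 = 2.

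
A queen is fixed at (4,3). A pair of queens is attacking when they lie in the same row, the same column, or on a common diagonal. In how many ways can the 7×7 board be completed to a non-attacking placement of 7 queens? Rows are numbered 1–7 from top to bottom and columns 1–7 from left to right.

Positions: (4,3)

4

Branch on row 1: col 1 → 1; col 2 → 1; col 4 → 1; col 5 → 1; col 7 → 0.
Sum: 1 + 1 + 1 + 1 + 0 = 4.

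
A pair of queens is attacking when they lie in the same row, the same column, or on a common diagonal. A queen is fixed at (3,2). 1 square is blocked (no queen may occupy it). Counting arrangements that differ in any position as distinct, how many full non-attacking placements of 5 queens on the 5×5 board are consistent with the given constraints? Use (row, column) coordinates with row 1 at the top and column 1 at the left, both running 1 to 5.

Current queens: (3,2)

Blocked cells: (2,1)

2

Branch on row 1: col 1 → 1; col 3 → 1; col 5 → 0.
Sum: 1 + 1 + 0 = 2.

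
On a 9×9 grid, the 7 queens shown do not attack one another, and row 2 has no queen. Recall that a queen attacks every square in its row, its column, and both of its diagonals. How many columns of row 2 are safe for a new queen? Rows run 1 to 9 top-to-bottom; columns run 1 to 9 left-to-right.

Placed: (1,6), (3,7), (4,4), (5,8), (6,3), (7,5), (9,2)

1

(1,6) attacks row 2 at column 6 and diagonals 5, 7.
(3,7) attacks row 2 at column 7 and diagonals 6, 8.
(4,4) attacks row 2 at column 4 and diagonals 2, 6.
(5,8) attacks row 2 at column 8 and diagonals 5.
(6,3) attacks row 2 at column 3 and diagonals 7.
(7,5) attacks row 2 at column 5.
(9,2) attacks row 2 at column 2 and diagonals 9.
Attacked columns: {2, 3, 4, 5, 6, 7, 8, 9}. Safe: {1}.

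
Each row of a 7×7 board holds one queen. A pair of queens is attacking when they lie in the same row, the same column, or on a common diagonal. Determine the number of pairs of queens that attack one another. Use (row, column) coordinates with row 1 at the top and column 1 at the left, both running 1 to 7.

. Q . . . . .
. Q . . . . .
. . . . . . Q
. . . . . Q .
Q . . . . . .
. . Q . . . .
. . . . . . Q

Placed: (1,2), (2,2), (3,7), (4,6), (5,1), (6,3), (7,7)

Same column: (1,2)–(2,2) (column 2); (3,7)–(7,7) (column 7).
Same diagonal: (2,2)–(7,7) (|2−7| = |2−7| = 5); (3,7)–(4,6) (|3−4| = |7−6| = 1).
Total attacking pairs: 4.

4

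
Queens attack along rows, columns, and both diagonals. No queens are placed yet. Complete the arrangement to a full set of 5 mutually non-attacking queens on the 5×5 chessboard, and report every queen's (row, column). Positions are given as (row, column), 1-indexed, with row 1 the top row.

(1,2) (2,4) (3,1) (4,3) (5,5)

Row 1: Safe: 1, 2, 3, 4, 5. Place at column 2.
Row 2: attacked by (1,2)→{1,2,3}. Safe: 4, 5. Place at column 4.
Row 3: attacked by (1,2)→{2,4}; (2,4)→{3,4,5}. Safe: 1. Place at column 1.
Row 4: attacked by (1,2)→{2,5}; (2,4)→{2,4}; (3,1)→{1,2}. Safe: 3. Place at column 3.
Row 5: attacked by (1,2)→{2}; (2,4)→{1,4}; (3,1)→{1,3}; (4,3)→{2,3,4}. Safe: 5. Place at column 5.
Columns [2, 4, 1, 3, 5], r−c [-1, -2, 2, 1, 0], r+c [3, 6, 4, 7, 10] are all distinct, so no two queens attack.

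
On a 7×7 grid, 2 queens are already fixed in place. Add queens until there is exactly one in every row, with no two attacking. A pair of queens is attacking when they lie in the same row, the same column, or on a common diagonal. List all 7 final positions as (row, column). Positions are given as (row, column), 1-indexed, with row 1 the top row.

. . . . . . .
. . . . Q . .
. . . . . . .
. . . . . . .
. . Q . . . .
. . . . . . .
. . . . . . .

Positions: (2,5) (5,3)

(1,1) (2,5) (3,2) (4,6) (5,3) (6,7) (7,4)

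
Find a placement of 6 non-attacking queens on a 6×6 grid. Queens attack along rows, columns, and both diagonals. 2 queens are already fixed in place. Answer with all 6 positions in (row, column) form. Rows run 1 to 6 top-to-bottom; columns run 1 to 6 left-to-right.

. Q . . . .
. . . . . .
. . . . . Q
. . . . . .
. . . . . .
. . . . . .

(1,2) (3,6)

Row 2: attacked by (1,2)→{1,2,3}; (3,6)→{5,6}. Safe: 4. Place at column 4.
Row 4: attacked by (1,2)→{2,5}; (2,4)→{2,4,6}; (3,6)→{5,6}. Safe: 1, 3. Place at column 1.
Row 5: attacked by (1,2)→{2,6}; (2,4)→{1,4}; (3,6)→{4,6}; (4,1)→{1,2}. Safe: 3, 5. Place at column 3.
Row 6: attacked by (1,2)→{2}; (2,4)→{4}; (3,6)→{3,6}; (4,1)→{1,3}; (5,3)→{2,3,4}. Safe: 5. Place at column 5.
Columns [2, 4, 6, 1, 3, 5], r−c [-1, -2, -3, 3, 2, 1], r+c [3, 6, 9, 5, 8, 11] are all distinct, so no two queens attack.

(1,2) (2,4) (3,6) (4,1) (5,3) (6,5)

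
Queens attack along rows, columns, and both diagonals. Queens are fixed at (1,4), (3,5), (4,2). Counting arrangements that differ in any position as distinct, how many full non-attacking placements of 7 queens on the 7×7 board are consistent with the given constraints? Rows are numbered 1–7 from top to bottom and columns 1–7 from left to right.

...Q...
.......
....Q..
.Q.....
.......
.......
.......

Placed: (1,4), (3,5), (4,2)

2

Branch on row 2: col 1 → 1; col 7 → 1.
Sum: 1 + 1 = 2.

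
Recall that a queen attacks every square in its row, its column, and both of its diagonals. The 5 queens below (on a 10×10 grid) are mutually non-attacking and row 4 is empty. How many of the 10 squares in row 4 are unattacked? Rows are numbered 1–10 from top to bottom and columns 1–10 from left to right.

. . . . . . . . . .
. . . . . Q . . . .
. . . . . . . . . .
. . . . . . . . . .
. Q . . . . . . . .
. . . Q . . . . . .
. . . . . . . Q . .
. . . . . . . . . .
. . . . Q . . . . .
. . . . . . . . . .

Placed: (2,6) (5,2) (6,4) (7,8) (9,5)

(2,6) attacks row 4 at column 6 and diagonals 4, 8.
(5,2) attacks row 4 at column 2 and diagonals 1, 3.
(6,4) attacks row 4 at column 4 and diagonals 2, 6.
(7,8) attacks row 4 at column 8 and diagonals 5.
(9,5) attacks row 4 at column 5 and diagonals 10.
Attacked columns: {1, 2, 3, 4, 5, 6, 8, 10}. Safe: {7, 9}.

2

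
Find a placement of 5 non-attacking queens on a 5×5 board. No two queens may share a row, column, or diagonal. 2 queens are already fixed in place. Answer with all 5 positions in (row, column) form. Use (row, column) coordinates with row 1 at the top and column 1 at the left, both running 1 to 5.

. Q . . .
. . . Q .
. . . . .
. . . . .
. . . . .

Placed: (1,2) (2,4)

Row 3: attacked by (1,2)→{2,4}; (2,4)→{3,4,5}. Safe: 1. Place at column 1.
Row 4: attacked by (1,2)→{2,5}; (2,4)→{2,4}; (3,1)→{1,2}. Safe: 3. Place at column 3.
Row 5: attacked by (1,2)→{2}; (2,4)→{1,4}; (3,1)→{1,3}; (4,3)→{2,3,4}. Safe: 5. Place at column 5.
Columns [2, 4, 1, 3, 5], r−c [-1, -2, 2, 1, 0], r+c [3, 6, 4, 7, 10] are all distinct, so no two queens attack.

(1,2) (2,4) (3,1) (4,3) (5,5)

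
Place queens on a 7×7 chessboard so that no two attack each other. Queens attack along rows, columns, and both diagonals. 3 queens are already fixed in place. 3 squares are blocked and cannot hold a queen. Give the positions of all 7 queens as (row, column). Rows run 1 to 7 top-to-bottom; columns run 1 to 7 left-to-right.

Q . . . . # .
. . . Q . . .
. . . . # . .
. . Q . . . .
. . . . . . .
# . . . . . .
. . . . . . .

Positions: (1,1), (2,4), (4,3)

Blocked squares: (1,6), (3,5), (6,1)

(1,1) (2,4) (3,7) (4,3) (5,6) (6,2) (7,5)

Row 3: attacked by (1,1)→{1,3}; (2,4)→{3,4,5}; (4,3)→{2,3,4}. Blocked: 5. Safe: 6, 7. Place at column 7.
Row 5: attacked by (1,1)→{1,5}; (2,4)→{1,4,7}; (3,7)→{5,7}; (4,3)→{2,3,4}. Safe: 6. Place at column 6.
Row 6: attacked by (1,1)→{1,6}; (2,4)→{4}; (3,7)→{4,7}; (4,3)→{1,3,5}; (5,6)→{5,6,7}. Blocked: 1. Safe: 2. Place at column 2.
Row 7: attacked by (1,1)→{1,7}; (2,4)→{4}; (3,7)→{3,7}; (4,3)→{3,6}; (5,6)→{4,6}; (6,2)→{1,2,3}. Safe: 5. Place at column 5.
Columns [1, 4, 7, 3, 6, 2, 5], r−c [0, -2, -4, 1, -1, 4, 2], r+c [2, 6, 10, 7, 11, 8, 12] are all distinct, so no two queens attack.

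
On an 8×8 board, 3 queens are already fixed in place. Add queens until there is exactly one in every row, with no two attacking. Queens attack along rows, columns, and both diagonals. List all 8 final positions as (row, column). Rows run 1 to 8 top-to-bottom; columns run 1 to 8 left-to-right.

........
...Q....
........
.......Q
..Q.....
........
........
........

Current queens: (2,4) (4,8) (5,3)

(1,2) (2,4) (3,6) (4,8) (5,3) (6,1) (7,7) (8,5)

Row 1: attacked by (2,4)→{3,4,5}; (4,8)→{5,8}; (5,3)→{3,7}. Safe: 1, 2, 6. Place at column 2.
Row 3: attacked by (1,2)→{2,4}; (2,4)→{3,4,5}; (4,8)→{7,8}; (5,3)→{1,3,5}. Safe: 6. Place at column 6.
Row 6: attacked by (1,2)→{2,7}; (2,4)→{4,8}; (3,6)→{3,6}; (4,8)→{6,8}; (5,3)→{2,3,4}. Safe: 1, 5. Place at column 1.
Row 7: attacked by (1,2)→{2,8}; (2,4)→{4}; (3,6)→{2,6}; (4,8)→{5,8}; (5,3)→{1,3,5}; (6,1)→{1,2}. Safe: 7. Place at column 7.
Row 8: attacked by (1,2)→{2}; (2,4)→{4}; (3,6)→{1,6}; (4,8)→{4,8}; (5,3)→{3,6}; (6,1)→{1,3}; (7,7)→{6,7,8}. Safe: 5. Place at column 5.
Columns [2, 4, 6, 8, 3, 1, 7, 5], r−c [-1, -2, -3, -4, 2, 5, 0, 3], r+c [3, 6, 9, 12, 8, 7, 14, 13] are all distinct, so no two queens attack.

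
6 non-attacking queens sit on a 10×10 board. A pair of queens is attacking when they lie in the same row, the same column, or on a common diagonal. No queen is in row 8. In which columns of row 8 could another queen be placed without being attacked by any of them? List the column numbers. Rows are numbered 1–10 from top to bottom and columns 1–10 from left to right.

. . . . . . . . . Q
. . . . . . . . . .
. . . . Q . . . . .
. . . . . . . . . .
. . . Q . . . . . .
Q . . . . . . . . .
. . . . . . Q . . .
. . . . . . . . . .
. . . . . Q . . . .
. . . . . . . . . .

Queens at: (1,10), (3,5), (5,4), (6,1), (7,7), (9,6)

columns 2, 9

(1,10) attacks row 8 at column 10 and diagonals 3.
(3,5) attacks row 8 at column 5 and diagonals 10.
(5,4) attacks row 8 at column 4 and diagonals 1, 7.
(6,1) attacks row 8 at column 1 and diagonals 3.
(7,7) attacks row 8 at column 7 and diagonals 6, 8.
(9,6) attacks row 8 at column 6 and diagonals 5, 7.
Attacked columns: {1, 3, 4, 5, 6, 7, 8, 10}. Safe: {2, 9}.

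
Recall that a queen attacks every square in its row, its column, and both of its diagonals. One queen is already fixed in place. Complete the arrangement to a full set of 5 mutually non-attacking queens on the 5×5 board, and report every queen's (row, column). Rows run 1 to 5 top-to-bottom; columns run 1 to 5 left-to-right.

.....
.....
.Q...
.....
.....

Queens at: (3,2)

(1,3) (2,5) (3,2) (4,4) (5,1)

Row 1: attacked by (3,2)→{2,4}. Safe: 1, 3, 5. Place at column 3.
Row 2: attacked by (1,3)→{2,3,4}; (3,2)→{1,2,3}. Safe: 5. Place at column 5.
Row 4: attacked by (1,3)→{3}; (2,5)→{3,5}; (3,2)→{1,2,3}. Safe: 4. Place at column 4.
Row 5: attacked by (1,3)→{3}; (2,5)→{2,5}; (3,2)→{2,4}; (4,4)→{3,4,5}. Safe: 1. Place at column 1.
Columns [3, 5, 2, 4, 1], r−c [-2, -3, 1, 0, 4], r+c [4, 7, 5, 8, 6] are all distinct, so no two queens attack.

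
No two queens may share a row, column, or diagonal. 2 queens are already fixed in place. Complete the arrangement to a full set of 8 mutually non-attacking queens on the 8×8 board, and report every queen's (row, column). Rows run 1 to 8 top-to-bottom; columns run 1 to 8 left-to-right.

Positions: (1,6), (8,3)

(1,6) (2,8) (3,2) (4,4) (5,1) (6,7) (7,5) (8,3)

Row 2: attacked by (1,6)→{5,6,7}; (8,3)→{3}. Safe: 1, 2, 4, 8. Place at column 8.
Row 3: attacked by (1,6)→{4,6,8}; (2,8)→{7,8}; (8,3)→{3,8}. Safe: 1, 2, 5. Place at column 2.
Row 4: attacked by (1,6)→{3,6}; (2,8)→{6,8}; (3,2)→{1,2,3}; (8,3)→{3,7}. Safe: 4, 5. Place at column 4.
Row 5: attacked by (1,6)→{2,6}; (2,8)→{5,8}; (3,2)→{2,4}; (4,4)→{3,4,5}; (8,3)→{3,6}. Safe: 1, 7. Place at column 1.
Row 6: attacked by (1,6)→{1,6}; (2,8)→{4,8}; (3,2)→{2,5}; (4,4)→{2,4,6}; (5,1)→{1,2}; (8,3)→{1,3,5}. Safe: 7. Place at column 7.
Row 7: attacked by (1,6)→{6}; (2,8)→{3,8}; (3,2)→{2,6}; (4,4)→{1,4,7}; (5,1)→{1,3}; (6,7)→{6,7,8}; (8,3)→{2,3,4}. Safe: 5. Place at column 5.
Columns [6, 8, 2, 4, 1, 7, 5, 3], r−c [-5, -6, 1, 0, 4, -1, 2, 5], r+c [7, 10, 5, 8, 6, 13, 12, 11] are all distinct, so no two queens attack.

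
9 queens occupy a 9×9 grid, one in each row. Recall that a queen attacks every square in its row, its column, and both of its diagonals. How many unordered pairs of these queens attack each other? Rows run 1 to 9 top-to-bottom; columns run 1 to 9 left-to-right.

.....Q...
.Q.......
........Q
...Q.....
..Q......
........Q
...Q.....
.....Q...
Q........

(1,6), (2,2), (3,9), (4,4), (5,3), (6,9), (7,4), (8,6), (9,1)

Same column: (1,6)–(8,6) (column 6); (3,9)–(6,9) (column 9); (4,4)–(7,4) (column 4).
Same diagonal: (2,2)–(4,4) (|2−4| = |2−4| = 2); (4,4)–(5,3) (|4−5| = |4−3| = 1); (5,3)–(8,6) (|5−8| = |3−6| = 3).
Total attacking pairs: 6.

6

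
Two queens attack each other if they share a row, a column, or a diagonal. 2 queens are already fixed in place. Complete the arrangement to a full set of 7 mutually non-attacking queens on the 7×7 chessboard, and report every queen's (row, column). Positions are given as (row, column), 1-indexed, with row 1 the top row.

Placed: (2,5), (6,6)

(1,3) (2,5) (3,7) (4,2) (5,4) (6,6) (7,1)

Row 1: attacked by (2,5)→{4,5,6}; (6,6)→{1,6}. Safe: 2, 3, 7. Place at column 3.
Row 3: attacked by (1,3)→{1,3,5}; (2,5)→{4,5,6}; (6,6)→{3,6}. Safe: 2, 7. Place at column 7.
Row 4: attacked by (1,3)→{3,6}; (2,5)→{3,5,7}; (3,7)→{6,7}; (6,6)→{4,6}. Safe: 1, 2. Place at column 2.
Row 5: attacked by (1,3)→{3,7}; (2,5)→{2,5}; (3,7)→{5,7}; (4,2)→{1,2,3}; (6,6)→{5,6,7}. Safe: 4. Place at column 4.
Row 7: attacked by (1,3)→{3}; (2,5)→{5}; (3,7)→{3,7}; (4,2)→{2,5}; (5,4)→{2,4,6}; (6,6)→{5,6,7}. Safe: 1. Place at column 1.
Columns [3, 5, 7, 2, 4, 6, 1], r−c [-2, -3, -4, 2, 1, 0, 6], r+c [4, 7, 10, 6, 9, 12, 8] are all distinct, so no two queens attack.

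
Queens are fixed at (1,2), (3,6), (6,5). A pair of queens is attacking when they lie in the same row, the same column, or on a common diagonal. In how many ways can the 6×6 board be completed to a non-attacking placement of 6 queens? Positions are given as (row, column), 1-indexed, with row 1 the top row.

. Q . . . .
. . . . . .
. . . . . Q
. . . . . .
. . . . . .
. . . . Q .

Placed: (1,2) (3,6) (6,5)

1

Branch on row 2: col 4 → 1.
Sum: 1 = 1.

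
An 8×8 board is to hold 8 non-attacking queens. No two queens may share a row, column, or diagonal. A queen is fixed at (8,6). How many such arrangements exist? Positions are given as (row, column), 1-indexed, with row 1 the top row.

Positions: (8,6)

16

Branch on row 1: col 1 → 0; col 2 → 0; col 3 → 5; col 4 → 4; col 5 → 3; col 7 → 2; col 8 → 2.
Sum: 0 + 0 + 5 + 4 + 3 + 2 + 2 = 16.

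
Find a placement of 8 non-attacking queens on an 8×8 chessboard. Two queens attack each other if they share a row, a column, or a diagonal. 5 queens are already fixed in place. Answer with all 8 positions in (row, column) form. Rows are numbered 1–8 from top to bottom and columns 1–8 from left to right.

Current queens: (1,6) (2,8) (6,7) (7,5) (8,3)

Row 3: attacked by (1,6)→{4,6,8}; (2,8)→{7,8}; (6,7)→{4,7}; (7,5)→{1,5}; (8,3)→{3,8}. Safe: 2. Place at column 2.
Row 4: attacked by (1,6)→{3,6}; (2,8)→{6,8}; (3,2)→{1,2,3}; (6,7)→{5,7}; (7,5)→{2,5,8}; (8,3)→{3,7}. Safe: 4. Place at column 4.
Row 5: attacked by (1,6)→{2,6}; (2,8)→{5,8}; (3,2)→{2,4}; (4,4)→{3,4,5}; (6,7)→{6,7,8}; (7,5)→{3,5,7}; (8,3)→{3,6}. Safe: 1. Place at column 1.
Columns [6, 8, 2, 4, 1, 7, 5, 3], r−c [-5, -6, 1, 0, 4, -1, 2, 5], r+c [7, 10, 5, 8, 6, 13, 12, 11] are all distinct, so no two queens attack.

(1,6) (2,8) (3,2) (4,4) (5,1) (6,7) (7,5) (8,3)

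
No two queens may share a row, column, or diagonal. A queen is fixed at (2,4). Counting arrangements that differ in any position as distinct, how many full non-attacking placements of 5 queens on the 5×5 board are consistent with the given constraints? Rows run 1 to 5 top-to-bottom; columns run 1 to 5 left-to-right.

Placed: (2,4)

2

Branch on row 1: col 1 → 1; col 2 → 1.
Sum: 1 + 1 = 2.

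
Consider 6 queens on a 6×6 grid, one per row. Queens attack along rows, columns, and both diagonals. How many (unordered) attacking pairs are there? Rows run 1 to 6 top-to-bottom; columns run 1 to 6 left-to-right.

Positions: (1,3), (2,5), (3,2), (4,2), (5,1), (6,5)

Same column: (2,5)–(6,5) (column 5); (3,2)–(4,2) (column 2).
Same diagonal: (3,2)–(6,5) (|3−6| = |2−5| = 3); (4,2)–(5,1) (|4−5| = |2−1| = 1).
Total attacking pairs: 4.

4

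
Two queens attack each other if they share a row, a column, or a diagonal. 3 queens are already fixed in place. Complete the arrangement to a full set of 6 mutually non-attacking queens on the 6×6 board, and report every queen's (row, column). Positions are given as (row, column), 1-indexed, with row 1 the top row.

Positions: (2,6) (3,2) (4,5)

(1,3) (2,6) (3,2) (4,5) (5,1) (6,4)

Row 1: attacked by (2,6)→{5,6}; (3,2)→{2,4}; (4,5)→{2,5}. Safe: 1, 3. Place at column 3.
Row 5: attacked by (1,3)→{3}; (2,6)→{3,6}; (3,2)→{2,4}; (4,5)→{4,5,6}. Safe: 1. Place at column 1.
Row 6: attacked by (1,3)→{3}; (2,6)→{2,6}; (3,2)→{2,5}; (4,5)→{3,5}; (5,1)→{1,2}. Safe: 4. Place at column 4.
Columns [3, 6, 2, 5, 1, 4], r−c [-2, -4, 1, -1, 4, 2], r+c [4, 8, 5, 9, 6, 10] are all distinct, so no two queens attack.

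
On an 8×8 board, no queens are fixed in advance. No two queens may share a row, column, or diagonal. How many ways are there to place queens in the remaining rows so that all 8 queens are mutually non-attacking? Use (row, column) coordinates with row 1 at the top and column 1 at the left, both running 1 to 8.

Branch on row 1: col 1 → 4; col 2 → 8; col 3 → 16; col 4 → 18; col 5 → 18; col 6 → 16; col 7 → 8; col 8 → 4.
Sum: 4 + 8 + 16 + 18 + 18 + 16 + 8 + 4 = 92.
(This is the classic 8-queens count.)

92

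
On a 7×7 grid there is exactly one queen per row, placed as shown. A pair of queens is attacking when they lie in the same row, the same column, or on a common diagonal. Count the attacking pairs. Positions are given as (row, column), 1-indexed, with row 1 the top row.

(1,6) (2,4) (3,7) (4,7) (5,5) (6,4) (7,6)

6

Same column: (1,6)–(7,6) (column 6); (2,4)–(6,4) (column 4); (3,7)–(4,7) (column 7).
Same diagonal: (3,7)–(5,5) (|3−5| = |7−5| = 2); (3,7)–(6,4) (|3−6| = |7−4| = 3); (5,5)–(6,4) (|5−6| = |5−4| = 1).
Total attacking pairs: 6.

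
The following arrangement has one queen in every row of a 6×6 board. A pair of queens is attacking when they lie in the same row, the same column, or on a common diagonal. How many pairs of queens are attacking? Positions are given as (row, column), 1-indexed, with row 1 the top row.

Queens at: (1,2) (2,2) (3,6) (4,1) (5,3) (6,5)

Same column: (1,2)–(2,2) (column 2).
Total attacking pairs: 1.

1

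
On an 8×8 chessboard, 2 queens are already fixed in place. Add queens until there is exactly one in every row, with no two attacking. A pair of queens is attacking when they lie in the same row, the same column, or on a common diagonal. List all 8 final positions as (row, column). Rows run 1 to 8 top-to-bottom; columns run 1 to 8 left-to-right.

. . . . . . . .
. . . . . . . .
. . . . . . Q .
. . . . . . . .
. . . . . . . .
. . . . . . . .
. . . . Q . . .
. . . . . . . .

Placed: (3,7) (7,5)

Row 1: attacked by (3,7)→{5,7}; (7,5)→{5}. Safe: 1, 2, 3, 4, 6, 8. Place at column 6.
Row 2: attacked by (1,6)→{5,6,7}; (3,7)→{6,7,8}; (7,5)→{5}. Safe: 1, 2, 3, 4. Place at column 4.
Row 4: attacked by (1,6)→{3,6}; (2,4)→{2,4,6}; (3,7)→{6,7,8}; (7,5)→{2,5,8}. Safe: 1. Place at column 1.
Row 5: attacked by (1,6)→{2,6}; (2,4)→{1,4,7}; (3,7)→{5,7}; (4,1)→{1,2}; (7,5)→{3,5,7}. Safe: 8. Place at column 8.
Row 6: attacked by (1,6)→{1,6}; (2,4)→{4,8}; (3,7)→{4,7}; (4,1)→{1,3}; (5,8)→{7,8}; (7,5)→{4,5,6}. Safe: 2. Place at column 2.
Row 8: attacked by (1,6)→{6}; (2,4)→{4}; (3,7)→{2,7}; (4,1)→{1,5}; (5,8)→{5,8}; (6,2)→{2,4}; (7,5)→{4,5,6}. Safe: 3. Place at column 3.
Columns [6, 4, 7, 1, 8, 2, 5, 3], r−c [-5, -2, -4, 3, -3, 4, 2, 5], r+c [7, 6, 10, 5, 13, 8, 12, 11] are all distinct, so no two queens attack.

(1,6) (2,4) (3,7) (4,1) (5,8) (6,2) (7,5) (8,3)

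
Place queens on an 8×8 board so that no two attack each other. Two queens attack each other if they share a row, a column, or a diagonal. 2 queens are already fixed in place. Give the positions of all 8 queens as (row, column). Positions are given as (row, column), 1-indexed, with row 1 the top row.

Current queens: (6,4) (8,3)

Row 1: attacked by (6,4)→{4}; (8,3)→{3}. Safe: 1, 2, 5, 6, 7, 8. Place at column 2.
Row 2: attacked by (1,2)→{1,2,3}; (6,4)→{4,8}; (8,3)→{3}. Safe: 5, 6, 7. Place at column 7.
Row 3: attacked by (1,2)→{2,4}; (2,7)→{6,7,8}; (6,4)→{1,4,7}; (8,3)→{3,8}. Safe: 5. Place at column 5.
Row 4: attacked by (1,2)→{2,5}; (2,7)→{5,7}; (3,5)→{4,5,6}; (6,4)→{2,4,6}; (8,3)→{3,7}. Safe: 1, 8. Place at column 8.
Row 5: attacked by (1,2)→{2,6}; (2,7)→{4,7}; (3,5)→{3,5,7}; (4,8)→{7,8}; (6,4)→{3,4,5}; (8,3)→{3,6}. Safe: 1. Place at column 1.
Row 7: attacked by (1,2)→{2,8}; (2,7)→{2,7}; (3,5)→{1,5}; (4,8)→{5,8}; (5,1)→{1,3}; (6,4)→{3,4,5}; (8,3)→{2,3,4}. Safe: 6. Place at column 6.
Columns [2, 7, 5, 8, 1, 4, 6, 3], r−c [-1, -5, -2, -4, 4, 2, 1, 5], r+c [3, 9, 8, 12, 6, 10, 13, 11] are all distinct, so no two queens attack.

(1,2) (2,7) (3,5) (4,8) (5,1) (6,4) (7,6) (8,3)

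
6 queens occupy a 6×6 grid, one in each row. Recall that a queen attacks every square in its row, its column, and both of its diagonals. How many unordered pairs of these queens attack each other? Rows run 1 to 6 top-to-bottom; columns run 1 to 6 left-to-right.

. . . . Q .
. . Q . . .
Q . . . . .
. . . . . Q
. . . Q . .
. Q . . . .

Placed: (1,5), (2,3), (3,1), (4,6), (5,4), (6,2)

All columns are distinct and no two queens satisfy |Δrow| = |Δcol|, so no pair attacks.

0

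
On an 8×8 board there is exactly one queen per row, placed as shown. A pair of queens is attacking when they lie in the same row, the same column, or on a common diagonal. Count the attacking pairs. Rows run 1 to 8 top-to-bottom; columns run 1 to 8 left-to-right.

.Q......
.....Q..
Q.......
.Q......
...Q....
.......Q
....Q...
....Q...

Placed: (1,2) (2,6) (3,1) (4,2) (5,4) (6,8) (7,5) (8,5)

5

Same column: (1,2)–(4,2) (column 2); (7,5)–(8,5) (column 5).
Same diagonal: (3,1)–(4,2) (|3−4| = |1−2| = 1); (3,1)–(7,5) (|3−7| = |1−5| = 4); (4,2)–(7,5) (|4−7| = |2−5| = 3).
Total attacking pairs: 5.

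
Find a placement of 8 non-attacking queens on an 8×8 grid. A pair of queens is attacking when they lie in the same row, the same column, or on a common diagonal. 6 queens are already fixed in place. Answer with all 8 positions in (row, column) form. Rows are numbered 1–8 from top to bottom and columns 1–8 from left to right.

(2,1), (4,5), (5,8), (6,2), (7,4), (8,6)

(1,3) (2,1) (3,7) (4,5) (5,8) (6,2) (7,4) (8,6)

Row 1: attacked by (2,1)→{1,2}; (4,5)→{2,5,8}; (5,8)→{4,8}; (6,2)→{2,7}; (7,4)→{4}; (8,6)→{6}. Safe: 3. Place at column 3.
Row 3: attacked by (1,3)→{1,3,5}; (2,1)→{1,2}; (4,5)→{4,5,6}; (5,8)→{6,8}; (6,2)→{2,5}; (7,4)→{4,8}; (8,6)→{1,6}. Safe: 7. Place at column 7.
Columns [3, 1, 7, 5, 8, 2, 4, 6], r−c [-2, 1, -4, -1, -3, 4, 3, 2], r+c [4, 3, 10, 9, 13, 8, 11, 14] are all distinct, so no two queens attack.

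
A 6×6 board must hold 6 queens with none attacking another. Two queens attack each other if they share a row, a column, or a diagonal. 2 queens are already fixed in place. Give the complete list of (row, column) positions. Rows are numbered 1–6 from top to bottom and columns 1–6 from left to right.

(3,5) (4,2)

(1,4) (2,1) (3,5) (4,2) (5,6) (6,3)

Row 1: attacked by (3,5)→{3,5}; (4,2)→{2,5}. Safe: 1, 4, 6. Place at column 4.
Row 2: attacked by (1,4)→{3,4,5}; (3,5)→{4,5,6}; (4,2)→{2,4}. Safe: 1. Place at column 1.
Row 5: attacked by (1,4)→{4}; (2,1)→{1,4}; (3,5)→{3,5}; (4,2)→{1,2,3}. Safe: 6. Place at column 6.
Row 6: attacked by (1,4)→{4}; (2,1)→{1,5}; (3,5)→{2,5}; (4,2)→{2,4}; (5,6)→{5,6}. Safe: 3. Place at column 3.
Columns [4, 1, 5, 2, 6, 3], r−c [-3, 1, -2, 2, -1, 3], r+c [5, 3, 8, 6, 11, 9] are all distinct, so no two queens attack.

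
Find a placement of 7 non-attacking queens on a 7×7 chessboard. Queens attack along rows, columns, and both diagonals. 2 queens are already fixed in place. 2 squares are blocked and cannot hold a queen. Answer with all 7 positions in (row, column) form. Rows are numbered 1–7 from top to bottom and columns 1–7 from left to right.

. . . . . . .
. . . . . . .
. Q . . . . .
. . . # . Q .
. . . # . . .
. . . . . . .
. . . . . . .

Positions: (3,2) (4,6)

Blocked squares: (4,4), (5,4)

(1,5) (2,7) (3,2) (4,6) (5,3) (6,1) (7,4)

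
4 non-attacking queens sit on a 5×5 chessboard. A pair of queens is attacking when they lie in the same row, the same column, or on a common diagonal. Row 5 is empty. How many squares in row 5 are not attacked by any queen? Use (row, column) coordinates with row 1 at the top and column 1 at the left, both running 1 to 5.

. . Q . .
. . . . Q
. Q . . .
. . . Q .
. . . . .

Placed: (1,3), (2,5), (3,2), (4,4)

1

(1,3) attacks row 5 at column 3.
(2,5) attacks row 5 at column 5 and diagonals 2.
(3,2) attacks row 5 at column 2 and diagonals 4.
(4,4) attacks row 5 at column 4 and diagonals 3, 5.
Attacked columns: {2, 3, 4, 5}. Safe: {1}.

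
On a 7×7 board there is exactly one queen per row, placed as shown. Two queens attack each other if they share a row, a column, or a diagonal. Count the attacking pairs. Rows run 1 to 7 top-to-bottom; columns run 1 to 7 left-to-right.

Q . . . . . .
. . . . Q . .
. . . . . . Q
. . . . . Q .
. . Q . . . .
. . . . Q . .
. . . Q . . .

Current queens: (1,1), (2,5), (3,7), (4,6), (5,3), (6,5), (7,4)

3

Same column: (2,5)–(6,5) (column 5).
Same diagonal: (3,7)–(4,6) (|3−4| = |7−6| = 1); (6,5)–(7,4) (|6−7| = |5−4| = 1).
Total attacking pairs: 3.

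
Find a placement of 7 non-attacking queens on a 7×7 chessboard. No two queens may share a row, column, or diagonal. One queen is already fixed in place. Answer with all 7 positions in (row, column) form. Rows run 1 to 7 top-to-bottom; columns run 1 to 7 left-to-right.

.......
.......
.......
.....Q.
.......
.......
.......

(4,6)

(1,4) (2,1) (3,3) (4,6) (5,2) (6,7) (7,5)

Row 1: attacked by (4,6)→{3,6}. Safe: 1, 2, 4, 5, 7. Place at column 4.
Row 2: attacked by (1,4)→{3,4,5}; (4,6)→{4,6}. Safe: 1, 2, 7. Place at column 1.
Row 3: attacked by (1,4)→{2,4,6}; (2,1)→{1,2}; (4,6)→{5,6,7}. Safe: 3. Place at column 3.
Row 5: attacked by (1,4)→{4}; (2,1)→{1,4}; (3,3)→{1,3,5}; (4,6)→{5,6,7}. Safe: 2. Place at column 2.
Row 6: attacked by (1,4)→{4}; (2,1)→{1,5}; (3,3)→{3,6}; (4,6)→{4,6}; (5,2)→{1,2,3}. Safe: 7. Place at column 7.
Row 7: attacked by (1,4)→{4}; (2,1)→{1,6}; (3,3)→{3,7}; (4,6)→{3,6}; (5,2)→{2,4}; (6,7)→{6,7}. Safe: 5. Place at column 5.
Columns [4, 1, 3, 6, 2, 7, 5], r−c [-3, 1, 0, -2, 3, -1, 2], r+c [5, 3, 6, 10, 7, 13, 12] are all distinct, so no two queens attack.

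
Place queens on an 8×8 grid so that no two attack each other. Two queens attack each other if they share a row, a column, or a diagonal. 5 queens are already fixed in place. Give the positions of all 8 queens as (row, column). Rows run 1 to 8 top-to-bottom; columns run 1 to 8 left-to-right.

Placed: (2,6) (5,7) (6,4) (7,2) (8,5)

(1,1) (2,6) (3,8) (4,3) (5,7) (6,4) (7,2) (8,5)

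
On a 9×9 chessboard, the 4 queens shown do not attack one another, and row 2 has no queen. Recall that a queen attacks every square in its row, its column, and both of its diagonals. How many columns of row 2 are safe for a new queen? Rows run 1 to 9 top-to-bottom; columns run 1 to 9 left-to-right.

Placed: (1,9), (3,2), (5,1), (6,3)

(1,9) attacks row 2 at column 9 and diagonals 8.
(3,2) attacks row 2 at column 2 and diagonals 1, 3.
(5,1) attacks row 2 at column 1 and diagonals 4.
(6,3) attacks row 2 at column 3 and diagonals 7.
Attacked columns: {1, 2, 3, 4, 7, 8, 9}. Safe: {5, 6}.

2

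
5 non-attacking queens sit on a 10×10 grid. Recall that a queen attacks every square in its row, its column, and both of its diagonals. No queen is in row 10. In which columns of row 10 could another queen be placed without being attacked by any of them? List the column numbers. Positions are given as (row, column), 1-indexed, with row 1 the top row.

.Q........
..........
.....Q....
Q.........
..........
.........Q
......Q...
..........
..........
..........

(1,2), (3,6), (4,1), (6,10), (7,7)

(1,2) attacks row 10 at column 2.
(3,6) attacks row 10 at column 6.
(4,1) attacks row 10 at column 1 and diagonals 7.
(6,10) attacks row 10 at column 10 and diagonals 6.
(7,7) attacks row 10 at column 7 and diagonals 4, 10.
Attacked columns: {1, 2, 4, 6, 7, 10}. Safe: {3, 5, 8, 9}.

columns 3, 5, 8, 9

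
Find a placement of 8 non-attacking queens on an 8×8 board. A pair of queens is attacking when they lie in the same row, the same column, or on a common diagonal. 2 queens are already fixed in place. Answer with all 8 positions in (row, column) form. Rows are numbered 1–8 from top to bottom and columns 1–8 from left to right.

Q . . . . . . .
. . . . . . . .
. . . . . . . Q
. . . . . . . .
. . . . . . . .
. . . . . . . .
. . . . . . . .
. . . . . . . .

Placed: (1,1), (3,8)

Row 2: attacked by (1,1)→{1,2}; (3,8)→{7,8}. Safe: 3, 4, 5, 6. Place at column 5.
Row 4: attacked by (1,1)→{1,4}; (2,5)→{3,5,7}; (3,8)→{7,8}. Safe: 2, 6. Place at column 6.
Row 5: attacked by (1,1)→{1,5}; (2,5)→{2,5,8}; (3,8)→{6,8}; (4,6)→{5,6,7}. Safe: 3, 4. Place at column 3.
Row 6: attacked by (1,1)→{1,6}; (2,5)→{1,5}; (3,8)→{5,8}; (4,6)→{4,6,8}; (5,3)→{2,3,4}. Safe: 7. Place at column 7.
Row 7: attacked by (1,1)→{1,7}; (2,5)→{5}; (3,8)→{4,8}; (4,6)→{3,6}; (5,3)→{1,3,5}; (6,7)→{6,7,8}. Safe: 2. Place at column 2.
Row 8: attacked by (1,1)→{1,8}; (2,5)→{5}; (3,8)→{3,8}; (4,6)→{2,6}; (5,3)→{3,6}; (6,7)→{5,7}; (7,2)→{1,2,3}. Safe: 4. Place at column 4.
Columns [1, 5, 8, 6, 3, 7, 2, 4], r−c [0, -3, -5, -2, 2, -1, 5, 4], r+c [2, 7, 11, 10, 8, 13, 9, 12] are all distinct, so no two queens attack.

(1,1) (2,5) (3,8) (4,6) (5,3) (6,7) (7,2) (8,4)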